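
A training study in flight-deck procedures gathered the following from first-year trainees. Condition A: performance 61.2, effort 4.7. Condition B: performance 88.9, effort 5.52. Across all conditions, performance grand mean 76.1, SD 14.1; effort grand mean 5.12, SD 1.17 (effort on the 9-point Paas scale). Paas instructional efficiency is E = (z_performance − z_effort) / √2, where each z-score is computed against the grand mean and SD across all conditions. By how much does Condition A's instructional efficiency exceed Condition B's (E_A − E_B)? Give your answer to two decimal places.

-0.89

Condition A: z_P = (61.2 − 76.1)/14.1 = -1.0567; z_E = (4.7 − 5.12)/1.17 = -0.3590; E_A = (-1.0567 − (-0.3590))/√2 = -0.4933.
Condition B: z_P = (88.9 − 76.1)/14.1 = 0.9078; z_E = (5.52 − 5.12)/1.17 = 0.3419; E_B = (0.9078 − 0.3419)/√2 = 0.4002.
E_A − E_B = -0.4933 − 0.4002 = -0.8935 ≈ -0.89.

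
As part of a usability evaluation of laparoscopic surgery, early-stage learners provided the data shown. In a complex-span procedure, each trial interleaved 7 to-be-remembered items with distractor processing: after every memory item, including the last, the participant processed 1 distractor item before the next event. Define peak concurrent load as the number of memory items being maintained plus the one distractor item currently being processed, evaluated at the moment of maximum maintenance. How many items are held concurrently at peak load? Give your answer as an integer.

Maintenance is greatest during the distractor(s) after memory item 7: all 7 memory items are being held.
One distractor item is concurrently being processed.
Peak concurrent load = 7 + 1 = 8 items.

8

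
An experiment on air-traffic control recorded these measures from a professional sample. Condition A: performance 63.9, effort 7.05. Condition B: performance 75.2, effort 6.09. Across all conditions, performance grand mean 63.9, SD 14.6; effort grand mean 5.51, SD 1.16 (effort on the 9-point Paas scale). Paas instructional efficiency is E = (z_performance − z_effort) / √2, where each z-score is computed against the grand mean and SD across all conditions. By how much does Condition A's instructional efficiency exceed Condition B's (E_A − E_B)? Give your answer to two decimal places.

-1.13

Condition A: z_P = (63.9 − 63.9)/14.6 = 0.0000; z_E = (7.05 − 5.51)/1.16 = 1.3276; E_A = (0.0000 − 1.3276)/√2 = -0.9388.
Condition B: z_P = (75.2 − 63.9)/14.6 = 0.7740; z_E = (6.09 − 5.51)/1.16 = 0.5000; E_B = (0.7740 − 0.5000)/√2 = 0.1937.
E_A − E_B = -0.9388 − 0.1937 = -1.1325 ≈ -1.13.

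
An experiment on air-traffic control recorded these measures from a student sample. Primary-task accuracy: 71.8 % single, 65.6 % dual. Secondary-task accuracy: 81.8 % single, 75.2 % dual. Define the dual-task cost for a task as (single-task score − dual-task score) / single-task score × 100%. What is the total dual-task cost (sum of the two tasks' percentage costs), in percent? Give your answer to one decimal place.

16.7

Primary cost = (71.8 − 65.6) / 71.8 × 100% = 8.6351%.
Secondary cost = (81.8 − 75.2) / 81.8 × 100% = 8.0685%.
Total = 8.6351% + 8.0685% = 16.7036% ≈ 16.7%.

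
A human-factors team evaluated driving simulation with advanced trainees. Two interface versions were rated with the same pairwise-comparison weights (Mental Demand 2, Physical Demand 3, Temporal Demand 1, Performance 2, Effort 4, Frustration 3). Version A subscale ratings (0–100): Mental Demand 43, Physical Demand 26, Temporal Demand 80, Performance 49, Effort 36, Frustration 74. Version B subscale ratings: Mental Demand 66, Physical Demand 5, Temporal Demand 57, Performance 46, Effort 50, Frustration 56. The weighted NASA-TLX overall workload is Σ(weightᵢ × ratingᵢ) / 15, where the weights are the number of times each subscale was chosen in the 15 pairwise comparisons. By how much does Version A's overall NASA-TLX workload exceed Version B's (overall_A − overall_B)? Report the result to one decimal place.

2.9

Version A weighted sum = 2·43 + 3·26 + 1·80 + 2·49 + 4·36 + 3·74 = 86 + 78 + 80 + 98 + 144 + 222 = 708; overall_A = 708/15 = 47.2000.
Version B weighted sum = 2·66 + 3·5 + 1·57 + 2·46 + 4·50 + 3·56 = 132 + 15 + 57 + 92 + 200 + 168 = 664; overall_B = 664/15 = 44.2667.
Difference = 47.2000 − 44.2667 = 2.9333 ≈ 2.9.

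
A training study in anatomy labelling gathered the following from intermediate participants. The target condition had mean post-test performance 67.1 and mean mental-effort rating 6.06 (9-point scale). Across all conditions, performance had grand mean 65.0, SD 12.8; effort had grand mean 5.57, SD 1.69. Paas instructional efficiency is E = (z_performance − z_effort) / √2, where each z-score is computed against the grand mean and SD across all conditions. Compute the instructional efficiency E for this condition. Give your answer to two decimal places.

-0.09

z_performance = (67.1 − 65.0) / 12.8 = 2.1000 / 12.8 = 0.1641.
z_effort = (6.06 − 5.57) / 1.69 = 0.4900 / 1.69 = 0.2899.
z_P − z_E = 0.1641 − 0.2899 = -0.1258.
E = -0.1258 / √2 = -0.1258 / 1.41421 = -0.0890 ≈ -0.09.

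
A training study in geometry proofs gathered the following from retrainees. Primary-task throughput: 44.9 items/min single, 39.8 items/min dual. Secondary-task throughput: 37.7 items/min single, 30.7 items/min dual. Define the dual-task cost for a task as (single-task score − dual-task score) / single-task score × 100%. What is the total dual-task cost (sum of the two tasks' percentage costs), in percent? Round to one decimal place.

Primary cost = (44.9 − 39.8) / 44.9 × 100% = 11.3586%.
Secondary cost = (37.7 − 30.7) / 37.7 × 100% = 18.5676%.
Total = 11.3586% + 18.5676% = 29.9262% ≈ 29.9%.

29.9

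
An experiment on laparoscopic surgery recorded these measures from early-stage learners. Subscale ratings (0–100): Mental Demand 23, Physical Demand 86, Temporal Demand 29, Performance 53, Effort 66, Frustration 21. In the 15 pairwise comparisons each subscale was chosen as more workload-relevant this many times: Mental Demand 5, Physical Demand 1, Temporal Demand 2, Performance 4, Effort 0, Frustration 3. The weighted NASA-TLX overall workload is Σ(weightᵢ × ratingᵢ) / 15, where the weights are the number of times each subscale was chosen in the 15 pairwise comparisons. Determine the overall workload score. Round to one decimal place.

The tallies are the weights (they sum to 15).
Weighted sum = 5·23 + 1·86 + 2·29 + 4·53 + 0·66 + 3·21
            = 115 + 86 + 58 + 212 + 0 + 63 = 534.
Overall workload = 534 / 15 = 35.6000 ≈ 35.6.

35.6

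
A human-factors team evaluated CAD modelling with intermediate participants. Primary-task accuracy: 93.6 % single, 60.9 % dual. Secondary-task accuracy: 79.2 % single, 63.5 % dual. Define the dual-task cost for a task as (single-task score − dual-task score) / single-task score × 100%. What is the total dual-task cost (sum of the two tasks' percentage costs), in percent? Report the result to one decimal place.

54.8

Primary cost = (93.6 − 60.9) / 93.6 × 100% = 34.9359%.
Secondary cost = (79.2 − 63.5) / 79.2 × 100% = 19.8232%.
Total = 34.9359% + 19.8232% = 54.7591% ≈ 54.8%.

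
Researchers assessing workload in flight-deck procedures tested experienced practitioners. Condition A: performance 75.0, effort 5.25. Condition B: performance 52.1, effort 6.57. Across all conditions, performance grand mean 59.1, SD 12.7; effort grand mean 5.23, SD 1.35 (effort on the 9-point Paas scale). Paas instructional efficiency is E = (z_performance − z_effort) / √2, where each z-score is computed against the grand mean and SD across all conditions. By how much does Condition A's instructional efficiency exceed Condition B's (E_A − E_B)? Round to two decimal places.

1.97

Condition A: z_P = (75.0 − 59.1)/12.7 = 1.2520; z_E = (5.25 − 5.23)/1.35 = 0.0148; E_A = (1.2520 − 0.0148)/√2 = 0.8748.
Condition B: z_P = (52.1 − 59.1)/12.7 = -0.5512; z_E = (6.57 − 5.23)/1.35 = 0.9926; E_B = (-0.5512 − 0.9926)/√2 = -1.0916.
E_A − E_B = 0.8748 − (-1.0916) = 1.9664 ≈ 1.97.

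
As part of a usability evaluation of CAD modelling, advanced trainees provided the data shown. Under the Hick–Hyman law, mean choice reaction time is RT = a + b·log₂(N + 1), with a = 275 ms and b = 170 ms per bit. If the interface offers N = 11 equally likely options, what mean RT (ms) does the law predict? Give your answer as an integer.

884

log₂(11 + 1) = log₂(12) = 3.5850.
RT = 275 + 170 × 3.5850 = 275 + 609.4500 = 884.4500 ms.
≈ 884 ms.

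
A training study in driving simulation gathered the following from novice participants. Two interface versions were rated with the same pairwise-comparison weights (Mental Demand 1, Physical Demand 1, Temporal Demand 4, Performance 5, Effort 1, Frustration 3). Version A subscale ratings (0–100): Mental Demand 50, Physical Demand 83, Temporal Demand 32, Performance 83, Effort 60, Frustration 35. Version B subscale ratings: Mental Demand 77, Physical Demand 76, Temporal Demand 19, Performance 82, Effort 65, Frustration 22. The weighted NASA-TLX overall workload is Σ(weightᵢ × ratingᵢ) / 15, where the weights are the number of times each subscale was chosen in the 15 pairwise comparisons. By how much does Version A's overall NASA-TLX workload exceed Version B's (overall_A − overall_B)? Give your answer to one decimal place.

4.7

Version A weighted sum = 1·50 + 1·83 + 4·32 + 5·83 + 1·60 + 3·35 = 50 + 83 + 128 + 415 + 60 + 105 = 841; overall_A = 841/15 = 56.0667.
Version B weighted sum = 1·77 + 1·76 + 4·19 + 5·82 + 1·65 + 3·22 = 77 + 76 + 76 + 410 + 65 + 66 = 770; overall_B = 770/15 = 51.3333.
Difference = 56.0667 − 51.3333 = 4.7334 ≈ 4.7.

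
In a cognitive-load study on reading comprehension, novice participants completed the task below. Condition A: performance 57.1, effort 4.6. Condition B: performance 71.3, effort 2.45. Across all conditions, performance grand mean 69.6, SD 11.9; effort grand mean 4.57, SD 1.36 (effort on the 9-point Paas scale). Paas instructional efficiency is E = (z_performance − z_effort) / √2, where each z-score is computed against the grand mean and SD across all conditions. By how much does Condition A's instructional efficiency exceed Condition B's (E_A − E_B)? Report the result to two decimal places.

-1.96

Condition A: z_P = (57.1 − 69.6)/11.9 = -1.0504; z_E = (4.6 − 4.57)/1.36 = 0.0221; E_A = (-1.0504 − 0.0221)/√2 = -0.7584.
Condition B: z_P = (71.3 − 69.6)/11.9 = 0.1429; z_E = (2.45 − 4.57)/1.36 = -1.5588; E_B = (0.1429 − (-1.5588))/√2 = 1.2033.
E_A − E_B = -0.7584 − 1.2033 = -1.9617 ≈ -1.96.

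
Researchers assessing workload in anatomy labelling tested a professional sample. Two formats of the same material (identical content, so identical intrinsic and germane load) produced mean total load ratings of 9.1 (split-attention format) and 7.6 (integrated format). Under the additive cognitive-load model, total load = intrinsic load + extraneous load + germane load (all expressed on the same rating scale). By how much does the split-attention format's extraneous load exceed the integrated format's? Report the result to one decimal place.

Intrinsic and germane load are equal across formats, so the difference in total load equals the difference in extraneous load.
Extraneous-load difference = 9.1 − 7.6 = 1.5.

1.5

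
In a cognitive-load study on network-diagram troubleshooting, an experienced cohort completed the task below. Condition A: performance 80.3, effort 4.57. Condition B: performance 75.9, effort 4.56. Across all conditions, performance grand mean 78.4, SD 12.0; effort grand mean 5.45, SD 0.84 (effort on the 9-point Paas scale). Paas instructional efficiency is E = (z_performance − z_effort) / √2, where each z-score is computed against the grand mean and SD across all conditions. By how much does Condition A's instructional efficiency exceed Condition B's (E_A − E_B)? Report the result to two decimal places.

Condition A: z_P = (80.3 − 78.4)/12.0 = 0.1583; z_E = (4.57 − 5.45)/0.84 = -1.0476; E_A = (0.1583 − (-1.0476))/√2 = 0.8527.
Condition B: z_P = (75.9 − 78.4)/12.0 = -0.2083; z_E = (4.56 − 5.45)/0.84 = -1.0595; E_B = (-0.2083 − (-1.0595))/√2 = 0.6019.
E_A − E_B = 0.8527 − 0.6019 = 0.2508 ≈ 0.25.

0.25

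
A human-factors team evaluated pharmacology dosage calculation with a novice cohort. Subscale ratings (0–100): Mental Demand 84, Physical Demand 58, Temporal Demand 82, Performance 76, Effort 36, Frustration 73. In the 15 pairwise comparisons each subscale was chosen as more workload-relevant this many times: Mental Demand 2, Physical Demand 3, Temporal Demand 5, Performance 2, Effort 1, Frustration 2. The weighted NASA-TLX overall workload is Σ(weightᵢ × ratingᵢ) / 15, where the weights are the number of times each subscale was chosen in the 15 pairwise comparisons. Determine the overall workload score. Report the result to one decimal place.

72.4

The tallies are the weights (they sum to 15).
Weighted sum = 2·84 + 3·58 + 5·82 + 2·76 + 1·36 + 2·73
            = 168 + 174 + 410 + 152 + 36 + 146 = 1086.
Overall workload = 1086 / 15 = 72.4000 ≈ 72.4.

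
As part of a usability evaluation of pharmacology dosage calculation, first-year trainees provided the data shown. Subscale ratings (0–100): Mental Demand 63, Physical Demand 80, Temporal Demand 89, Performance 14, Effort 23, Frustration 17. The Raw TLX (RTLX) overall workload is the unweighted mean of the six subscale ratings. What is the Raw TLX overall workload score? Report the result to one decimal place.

Sum of ratings = 63 + 80 + 89 + 14 + 23 + 17 = 286.
RTLX = 286 / 6 = 47.6667 ≈ 47.7.

47.7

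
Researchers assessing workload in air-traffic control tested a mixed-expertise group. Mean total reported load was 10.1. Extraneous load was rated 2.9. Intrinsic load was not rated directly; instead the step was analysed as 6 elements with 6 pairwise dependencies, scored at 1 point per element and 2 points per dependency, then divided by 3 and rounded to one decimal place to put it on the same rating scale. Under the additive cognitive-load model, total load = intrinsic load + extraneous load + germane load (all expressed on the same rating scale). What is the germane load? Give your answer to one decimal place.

Intrinsic (element-interactivity): (6 × 1 + 6 × 2) / 3 = 18 / 3 = 6.0000 → 6.0.
germane load = total − intrinsic − extraneous
             = 10.1 − 6.0 − 2.9 = 1.2.

1.2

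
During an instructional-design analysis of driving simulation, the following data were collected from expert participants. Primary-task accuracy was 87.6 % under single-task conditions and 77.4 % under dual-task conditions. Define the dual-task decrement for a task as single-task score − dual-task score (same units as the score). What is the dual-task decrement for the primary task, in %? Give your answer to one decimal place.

10.2

Decrement = 87.6 − 77.4 = 10.2000 % ≈ 10.2 %.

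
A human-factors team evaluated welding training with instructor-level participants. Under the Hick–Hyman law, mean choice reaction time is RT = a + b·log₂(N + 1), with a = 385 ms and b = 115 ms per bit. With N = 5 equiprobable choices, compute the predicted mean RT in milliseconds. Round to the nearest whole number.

682

log₂(5 + 1) = log₂(6) = 2.5850.
RT = 385 + 115 × 2.5850 = 385 + 297.2750 = 682.2750 ms.
≈ 682 ms.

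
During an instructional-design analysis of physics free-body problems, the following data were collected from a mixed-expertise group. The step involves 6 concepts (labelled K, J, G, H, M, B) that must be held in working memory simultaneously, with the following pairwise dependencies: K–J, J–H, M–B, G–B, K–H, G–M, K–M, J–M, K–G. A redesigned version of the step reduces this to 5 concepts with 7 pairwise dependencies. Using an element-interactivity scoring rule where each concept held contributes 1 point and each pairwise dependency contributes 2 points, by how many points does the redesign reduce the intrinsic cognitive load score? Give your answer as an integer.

Original: 6 × 1 + 9 × 2 = 6 + 18 = 24.
Redesigned: 5 × 1 + 7 × 2 = 5 + 14 = 19.
Reduction = 24 − 19 = 5.

5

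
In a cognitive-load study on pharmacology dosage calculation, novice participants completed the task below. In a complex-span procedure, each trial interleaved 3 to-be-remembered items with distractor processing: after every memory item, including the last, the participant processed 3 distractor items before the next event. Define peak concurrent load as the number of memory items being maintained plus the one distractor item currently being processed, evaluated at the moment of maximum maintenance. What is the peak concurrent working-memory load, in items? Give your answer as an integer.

4

Maintenance is greatest during the distractor(s) after memory item 3: all 3 memory items are being held.
One distractor item is concurrently being processed.
Peak concurrent load = 3 + 1 = 4 items.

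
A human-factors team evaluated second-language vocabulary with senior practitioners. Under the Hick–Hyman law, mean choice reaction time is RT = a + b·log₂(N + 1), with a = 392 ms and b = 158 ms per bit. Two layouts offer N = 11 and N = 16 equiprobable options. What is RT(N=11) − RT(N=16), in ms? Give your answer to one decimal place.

RT(11) = 392 + 158·log₂(12) = 392 + 158·3.5850 = 958.4300 ms.
RT(16) = 392 + 158·log₂(17) = 392 + 158·4.0875 = 1037.8250 ms.
Difference = 958.4300 − 1037.8250 = -79.3950 ≈ -79.4 ms.

-79.4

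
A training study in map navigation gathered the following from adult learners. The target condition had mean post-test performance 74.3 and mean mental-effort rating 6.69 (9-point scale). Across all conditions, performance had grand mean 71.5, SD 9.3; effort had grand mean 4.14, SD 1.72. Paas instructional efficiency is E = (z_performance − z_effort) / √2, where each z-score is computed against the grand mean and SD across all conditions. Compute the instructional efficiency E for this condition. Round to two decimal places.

z_performance = (74.3 − 71.5) / 9.3 = 2.8000 / 9.3 = 0.3011.
z_effort = (6.69 − 4.14) / 1.72 = 2.5500 / 1.72 = 1.4826.
z_P − z_E = 0.3011 − 1.4826 = -1.1815.
E = -1.1815 / √2 = -1.1815 / 1.41421 = -0.8354 ≈ -0.84.

-0.84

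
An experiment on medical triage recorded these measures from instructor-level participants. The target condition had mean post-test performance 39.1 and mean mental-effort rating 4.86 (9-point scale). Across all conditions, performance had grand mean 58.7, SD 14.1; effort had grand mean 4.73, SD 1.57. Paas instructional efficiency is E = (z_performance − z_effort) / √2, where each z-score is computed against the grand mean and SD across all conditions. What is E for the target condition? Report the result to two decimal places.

-1.04

z_performance = (39.1 − 58.7) / 14.1 = -19.6000 / 14.1 = -1.3901.
z_effort = (4.86 − 4.73) / 1.57 = 0.1300 / 1.57 = 0.0828.
z_P − z_E = -1.3901 − 0.0828 = -1.4729.
E = -1.4729 / √2 = -1.4729 / 1.41421 = -1.0415 ≈ -1.04.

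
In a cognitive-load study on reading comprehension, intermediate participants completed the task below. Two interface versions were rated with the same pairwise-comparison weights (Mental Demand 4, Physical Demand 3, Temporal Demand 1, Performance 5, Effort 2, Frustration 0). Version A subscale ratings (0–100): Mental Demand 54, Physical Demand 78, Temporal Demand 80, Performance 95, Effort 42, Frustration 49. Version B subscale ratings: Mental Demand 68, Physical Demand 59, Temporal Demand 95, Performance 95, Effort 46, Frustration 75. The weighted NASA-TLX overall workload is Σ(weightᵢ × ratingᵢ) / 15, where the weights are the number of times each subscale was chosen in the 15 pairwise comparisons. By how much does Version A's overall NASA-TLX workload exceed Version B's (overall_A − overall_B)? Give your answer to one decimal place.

-1.5

Version A weighted sum = 4·54 + 3·78 + 1·80 + 5·95 + 2·42 + 0·49 = 216 + 234 + 80 + 475 + 84 + 0 = 1089; overall_A = 1089/15 = 72.6000.
Version B weighted sum = 4·68 + 3·59 + 1·95 + 5·95 + 2·46 + 0·75 = 272 + 177 + 95 + 475 + 92 + 0 = 1111; overall_B = 1111/15 = 74.0667.
Difference = 72.6000 − 74.0667 = -1.4667 ≈ -1.5.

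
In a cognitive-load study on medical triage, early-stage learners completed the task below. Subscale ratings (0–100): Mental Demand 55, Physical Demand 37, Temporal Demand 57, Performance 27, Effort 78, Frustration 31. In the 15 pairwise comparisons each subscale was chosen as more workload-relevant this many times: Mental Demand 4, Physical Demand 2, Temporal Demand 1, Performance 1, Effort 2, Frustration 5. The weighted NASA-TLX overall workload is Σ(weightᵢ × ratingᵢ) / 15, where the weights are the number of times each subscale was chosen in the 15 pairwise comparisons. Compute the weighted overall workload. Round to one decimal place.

45.9

The tallies are the weights (they sum to 15).
Weighted sum = 4·55 + 2·37 + 1·57 + 1·27 + 2·78 + 5·31
            = 220 + 74 + 57 + 27 + 156 + 155 = 689.
Overall workload = 689 / 15 = 45.9333 ≈ 45.9.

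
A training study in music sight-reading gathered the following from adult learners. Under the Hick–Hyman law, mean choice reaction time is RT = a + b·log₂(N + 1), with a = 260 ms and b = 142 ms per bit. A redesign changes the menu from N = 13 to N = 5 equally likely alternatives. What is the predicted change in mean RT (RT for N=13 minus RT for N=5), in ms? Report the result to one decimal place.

RT(13) = 260 + 142·log₂(14) = 260 + 142·3.8074 = 800.6508 ms.
RT(5) = 260 + 142·log₂(6) = 260 + 142·2.5850 = 627.0700 ms.
Difference = 800.6508 − 627.0700 = 173.5808 ≈ 173.6 ms.

173.6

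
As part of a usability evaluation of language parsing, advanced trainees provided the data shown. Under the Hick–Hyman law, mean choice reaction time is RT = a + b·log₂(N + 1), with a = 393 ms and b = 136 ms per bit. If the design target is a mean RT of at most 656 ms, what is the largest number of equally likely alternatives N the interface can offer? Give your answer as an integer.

2

Set 393 + 136·log₂(N + 1) ≤ 656.
log₂(N + 1) ≤ (656 − 393) / 136 = 1.9338.
N + 1 ≤ 2^1.9338 = 3.8206.
N ≤ 2.8206, so the largest integer N is 2.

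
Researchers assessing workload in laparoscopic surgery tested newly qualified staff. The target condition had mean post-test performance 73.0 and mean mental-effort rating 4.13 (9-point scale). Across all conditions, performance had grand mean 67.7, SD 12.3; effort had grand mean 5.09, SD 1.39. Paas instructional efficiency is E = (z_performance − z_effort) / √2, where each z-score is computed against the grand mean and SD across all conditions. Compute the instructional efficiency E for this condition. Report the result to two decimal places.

z_performance = (73.0 − 67.7) / 12.3 = 5.3000 / 12.3 = 0.4309.
z_effort = (4.13 − 5.09) / 1.39 = -0.9600 / 1.39 = -0.6906.
z_P − z_E = 0.4309 − (-0.6906) = 1.1215.
E = 1.1215 / √2 = 1.1215 / 1.41421 = 0.7930 ≈ 0.79.

0.79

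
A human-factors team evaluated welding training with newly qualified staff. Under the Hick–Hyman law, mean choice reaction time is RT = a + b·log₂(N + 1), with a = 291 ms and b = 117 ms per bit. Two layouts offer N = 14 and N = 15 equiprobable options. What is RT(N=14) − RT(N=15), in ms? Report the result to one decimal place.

-10.9

RT(14) = 291 + 117·log₂(15) = 291 + 117·3.9069 = 748.1073 ms.
RT(15) = 291 + 117·log₂(16) = 291 + 117·4.0000 = 759.0000 ms.
Difference = 748.1073 − 759.0000 = -10.8927 ≈ -10.9 ms.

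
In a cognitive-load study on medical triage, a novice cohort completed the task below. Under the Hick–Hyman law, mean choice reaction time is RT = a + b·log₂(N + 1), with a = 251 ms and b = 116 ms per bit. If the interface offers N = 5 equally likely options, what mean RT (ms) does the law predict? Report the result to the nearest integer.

551

log₂(5 + 1) = log₂(6) = 2.5850.
RT = 251 + 116 × 2.5850 = 251 + 299.8600 = 550.8600 ms.
≈ 551 ms.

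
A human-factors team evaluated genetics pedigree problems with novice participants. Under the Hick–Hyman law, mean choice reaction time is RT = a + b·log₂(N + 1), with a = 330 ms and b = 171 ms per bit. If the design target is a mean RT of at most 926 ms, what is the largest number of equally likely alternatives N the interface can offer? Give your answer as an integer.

10

Set 330 + 171·log₂(N + 1) ≤ 926.
log₂(N + 1) ≤ (926 − 330) / 171 = 3.4854.
N + 1 ≤ 2^3.4854 = 11.1998.
N ≤ 10.1998, so the largest integer N is 10.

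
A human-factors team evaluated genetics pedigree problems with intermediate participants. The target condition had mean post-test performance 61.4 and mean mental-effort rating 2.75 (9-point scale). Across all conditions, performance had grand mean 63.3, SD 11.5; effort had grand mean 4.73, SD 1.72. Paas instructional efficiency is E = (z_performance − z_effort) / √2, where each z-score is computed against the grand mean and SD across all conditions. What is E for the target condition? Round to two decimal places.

0.70

z_performance = (61.4 − 63.3) / 11.5 = -1.9000 / 11.5 = -0.1652.
z_effort = (2.75 − 4.73) / 1.72 = -1.9800 / 1.72 = -1.1512.
z_P − z_E = -0.1652 − (-1.1512) = 0.9860.
E = 0.9860 / √2 = 0.9860 / 1.41421 = 0.6972 ≈ 0.70.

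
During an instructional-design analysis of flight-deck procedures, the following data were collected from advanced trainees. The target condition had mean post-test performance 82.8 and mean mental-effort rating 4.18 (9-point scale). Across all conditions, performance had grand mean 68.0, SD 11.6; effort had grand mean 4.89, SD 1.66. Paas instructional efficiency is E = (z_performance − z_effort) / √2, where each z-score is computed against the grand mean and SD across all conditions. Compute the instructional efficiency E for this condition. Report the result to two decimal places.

1.20

z_performance = (82.8 − 68.0) / 11.6 = 14.8000 / 11.6 = 1.2759.
z_effort = (4.18 − 4.89) / 1.66 = -0.7100 / 1.66 = -0.4277.
z_P − z_E = 1.2759 − (-0.4277) = 1.7036.
E = 1.7036 / √2 = 1.7036 / 1.41421 = 1.2046 ≈ 1.20.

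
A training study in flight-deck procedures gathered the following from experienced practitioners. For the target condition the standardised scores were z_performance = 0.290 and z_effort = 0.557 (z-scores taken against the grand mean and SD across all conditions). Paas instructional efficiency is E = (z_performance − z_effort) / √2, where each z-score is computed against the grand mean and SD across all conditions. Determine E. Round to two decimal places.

z_P − z_E = 0.290 − 0.557 = -0.2670.
E = -0.2670 / √2 = -0.2670 / 1.41421 = -0.1888 ≈ -0.19.

-0.19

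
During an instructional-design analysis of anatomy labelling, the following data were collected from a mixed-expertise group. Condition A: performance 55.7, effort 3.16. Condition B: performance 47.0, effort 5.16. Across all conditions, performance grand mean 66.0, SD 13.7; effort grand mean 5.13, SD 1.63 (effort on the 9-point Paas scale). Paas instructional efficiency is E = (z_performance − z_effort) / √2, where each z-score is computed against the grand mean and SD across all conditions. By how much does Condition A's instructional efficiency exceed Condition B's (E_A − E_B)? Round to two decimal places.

1.32

Condition A: z_P = (55.7 − 66.0)/13.7 = -0.7518; z_E = (3.16 − 5.13)/1.63 = -1.2086; E_A = (-0.7518 − (-1.2086))/√2 = 0.3230.
Condition B: z_P = (47.0 − 66.0)/13.7 = -1.3869; z_E = (5.16 − 5.13)/1.63 = 0.0184; E_B = (-1.3869 − 0.0184)/√2 = -0.9937.
E_A − E_B = 0.3230 − (-0.9937) = 1.3167 ≈ 1.32.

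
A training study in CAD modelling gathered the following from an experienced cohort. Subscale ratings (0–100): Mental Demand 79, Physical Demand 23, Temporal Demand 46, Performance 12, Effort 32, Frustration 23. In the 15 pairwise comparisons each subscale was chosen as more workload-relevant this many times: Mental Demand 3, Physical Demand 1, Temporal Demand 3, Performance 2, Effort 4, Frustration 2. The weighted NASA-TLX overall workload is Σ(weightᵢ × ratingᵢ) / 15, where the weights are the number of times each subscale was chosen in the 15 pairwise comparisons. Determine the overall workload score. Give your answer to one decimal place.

The tallies are the weights (they sum to 15).
Weighted sum = 3·79 + 1·23 + 3·46 + 2·12 + 4·32 + 2·23
            = 237 + 23 + 138 + 24 + 128 + 46 = 596.
Overall workload = 596 / 15 = 39.7333 ≈ 39.7.

39.7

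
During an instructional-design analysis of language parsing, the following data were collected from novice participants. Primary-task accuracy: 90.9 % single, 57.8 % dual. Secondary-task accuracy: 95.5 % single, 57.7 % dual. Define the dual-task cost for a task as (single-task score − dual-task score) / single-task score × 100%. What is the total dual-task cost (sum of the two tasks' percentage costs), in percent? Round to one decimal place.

Primary cost = (90.9 − 57.8) / 90.9 × 100% = 36.4136%.
Secondary cost = (95.5 − 57.7) / 95.5 × 100% = 39.5812%.
Total = 36.4136% + 39.5812% = 75.9948% ≈ 76.0%.

76.0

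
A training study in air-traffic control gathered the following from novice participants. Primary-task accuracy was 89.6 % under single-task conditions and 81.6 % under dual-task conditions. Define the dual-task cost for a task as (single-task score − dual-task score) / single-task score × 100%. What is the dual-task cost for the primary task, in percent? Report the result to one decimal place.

Cost = (89.6 − 81.6) / 89.6 × 100%
     = 8.0000 / 89.6 × 100% = 8.9286%.
≈ 8.9%.

8.9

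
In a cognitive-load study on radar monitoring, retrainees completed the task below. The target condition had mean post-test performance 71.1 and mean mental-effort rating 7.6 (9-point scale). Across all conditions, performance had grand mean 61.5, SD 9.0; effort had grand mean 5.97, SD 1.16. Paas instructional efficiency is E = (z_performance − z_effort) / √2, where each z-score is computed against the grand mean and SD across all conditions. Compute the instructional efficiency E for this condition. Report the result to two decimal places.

z_performance = (71.1 − 61.5) / 9.0 = 9.6000 / 9.0 = 1.0667.
z_effort = (7.6 − 5.97) / 1.16 = 1.6300 / 1.16 = 1.4052.
z_P − z_E = 1.0667 − 1.4052 = -0.3385.
E = -0.3385 / √2 = -0.3385 / 1.41421 = -0.2394 ≈ -0.24.

-0.24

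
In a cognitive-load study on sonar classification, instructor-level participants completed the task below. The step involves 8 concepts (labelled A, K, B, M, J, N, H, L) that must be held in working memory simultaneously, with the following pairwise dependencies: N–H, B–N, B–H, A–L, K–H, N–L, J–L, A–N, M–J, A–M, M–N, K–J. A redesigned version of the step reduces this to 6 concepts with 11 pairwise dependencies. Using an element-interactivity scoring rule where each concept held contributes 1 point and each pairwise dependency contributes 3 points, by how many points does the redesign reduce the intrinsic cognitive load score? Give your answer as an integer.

5

Original: 8 × 1 + 12 × 3 = 8 + 36 = 44.
Redesigned: 6 × 1 + 11 × 3 = 6 + 33 = 39.
Reduction = 44 − 39 = 5.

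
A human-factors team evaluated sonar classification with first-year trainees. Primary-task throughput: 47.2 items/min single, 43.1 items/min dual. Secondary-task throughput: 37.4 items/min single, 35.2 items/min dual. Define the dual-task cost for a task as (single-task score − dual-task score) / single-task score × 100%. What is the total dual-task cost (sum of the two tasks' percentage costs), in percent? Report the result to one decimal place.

14.6

Primary cost = (47.2 − 43.1) / 47.2 × 100% = 8.6864%.
Secondary cost = (37.4 − 35.2) / 37.4 × 100% = 5.8824%.
Total = 8.6864% + 5.8824% = 14.5688% ≈ 14.6%.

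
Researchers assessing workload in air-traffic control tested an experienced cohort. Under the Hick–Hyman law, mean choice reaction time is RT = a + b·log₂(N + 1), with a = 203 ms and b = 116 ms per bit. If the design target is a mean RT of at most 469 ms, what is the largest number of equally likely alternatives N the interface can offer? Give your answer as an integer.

Set 203 + 116·log₂(N + 1) ≤ 469.
log₂(N + 1) ≤ (469 − 203) / 116 = 2.2931.
N + 1 ≤ 2^2.2931 = 4.9011.
N ≤ 3.9011, so the largest integer N is 3.

3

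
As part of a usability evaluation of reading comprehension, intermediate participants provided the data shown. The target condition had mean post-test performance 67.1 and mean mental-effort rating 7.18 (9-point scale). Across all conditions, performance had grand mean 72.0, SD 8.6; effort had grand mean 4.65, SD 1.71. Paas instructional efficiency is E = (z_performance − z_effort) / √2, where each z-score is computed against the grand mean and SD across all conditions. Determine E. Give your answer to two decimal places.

-1.45

z_performance = (67.1 − 72.0) / 8.6 = -4.9000 / 8.6 = -0.5698.
z_effort = (7.18 − 4.65) / 1.71 = 2.5300 / 1.71 = 1.4795.
z_P − z_E = -0.5698 − 1.4795 = -2.0493.
E = -2.0493 / √2 = -2.0493 / 1.41421 = -1.4491 ≈ -1.45.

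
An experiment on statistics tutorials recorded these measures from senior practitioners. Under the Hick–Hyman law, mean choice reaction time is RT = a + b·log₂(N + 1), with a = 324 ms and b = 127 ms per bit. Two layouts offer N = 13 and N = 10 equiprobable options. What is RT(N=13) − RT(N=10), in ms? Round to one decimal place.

RT(13) = 324 + 127·log₂(14) = 324 + 127·3.8074 = 807.5398 ms.
RT(10) = 324 + 127·log₂(11) = 324 + 127·3.4594 = 763.3438 ms.
Difference = 807.5398 − 763.3438 = 44.1960 ≈ 44.2 ms.

44.2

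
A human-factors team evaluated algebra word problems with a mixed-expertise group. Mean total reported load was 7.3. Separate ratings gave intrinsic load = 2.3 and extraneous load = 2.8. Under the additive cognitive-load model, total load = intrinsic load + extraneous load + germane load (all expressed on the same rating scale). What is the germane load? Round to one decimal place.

germane load = total − intrinsic − extraneous
             = 7.3 − 2.3 − 2.8 = 2.2.

2.2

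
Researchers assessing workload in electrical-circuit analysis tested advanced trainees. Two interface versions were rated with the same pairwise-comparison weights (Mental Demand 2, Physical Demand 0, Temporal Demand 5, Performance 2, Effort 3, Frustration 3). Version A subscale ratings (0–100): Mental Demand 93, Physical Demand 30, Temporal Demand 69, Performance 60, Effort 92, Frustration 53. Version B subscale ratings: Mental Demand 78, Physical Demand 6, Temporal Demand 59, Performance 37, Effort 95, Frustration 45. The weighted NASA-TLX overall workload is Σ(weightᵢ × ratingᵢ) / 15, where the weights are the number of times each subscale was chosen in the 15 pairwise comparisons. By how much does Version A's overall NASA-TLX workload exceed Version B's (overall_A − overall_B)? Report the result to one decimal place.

Version A weighted sum = 2·93 + 0·30 + 5·69 + 2·60 + 3·92 + 3·53 = 186 + 0 + 345 + 120 + 276 + 159 = 1086; overall_A = 1086/15 = 72.4000.
Version B weighted sum = 2·78 + 0·6 + 5·59 + 2·37 + 3·95 + 3·45 = 156 + 0 + 295 + 74 + 285 + 135 = 945; overall_B = 945/15 = 63.0000.
Difference = 72.4000 − 63.0000 = 9.4000 ≈ 9.4.

9.4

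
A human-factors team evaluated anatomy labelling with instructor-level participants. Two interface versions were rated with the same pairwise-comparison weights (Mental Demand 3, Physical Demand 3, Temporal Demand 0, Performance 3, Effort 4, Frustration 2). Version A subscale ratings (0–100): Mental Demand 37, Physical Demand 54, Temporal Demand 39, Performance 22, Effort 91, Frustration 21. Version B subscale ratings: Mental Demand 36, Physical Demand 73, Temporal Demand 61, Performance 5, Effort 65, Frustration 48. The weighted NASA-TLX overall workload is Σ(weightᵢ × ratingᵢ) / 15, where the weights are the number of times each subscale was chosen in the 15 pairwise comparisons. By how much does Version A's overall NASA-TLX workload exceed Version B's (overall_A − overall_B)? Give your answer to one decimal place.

3.1

Version A weighted sum = 3·37 + 3·54 + 0·39 + 3·22 + 4·91 + 2·21 = 111 + 162 + 0 + 66 + 364 + 42 = 745; overall_A = 745/15 = 49.6667.
Version B weighted sum = 3·36 + 3·73 + 0·61 + 3·5 + 4·65 + 2·48 = 108 + 219 + 0 + 15 + 260 + 96 = 698; overall_B = 698/15 = 46.5333.
Difference = 49.6667 − 46.5333 = 3.1334 ≈ 3.1.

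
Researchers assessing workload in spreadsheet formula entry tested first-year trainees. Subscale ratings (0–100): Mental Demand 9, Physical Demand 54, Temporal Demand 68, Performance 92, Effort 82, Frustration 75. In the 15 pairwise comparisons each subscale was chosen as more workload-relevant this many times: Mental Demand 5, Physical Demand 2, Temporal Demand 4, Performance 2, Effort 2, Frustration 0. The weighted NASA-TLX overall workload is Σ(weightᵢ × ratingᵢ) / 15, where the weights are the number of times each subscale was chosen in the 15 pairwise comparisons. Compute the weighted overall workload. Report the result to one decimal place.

51.5

The tallies are the weights (they sum to 15).
Weighted sum = 5·9 + 2·54 + 4·68 + 2·92 + 2·82 + 0·75
            = 45 + 108 + 272 + 184 + 164 + 0 = 773.
Overall workload = 773 / 15 = 51.5333 ≈ 51.5.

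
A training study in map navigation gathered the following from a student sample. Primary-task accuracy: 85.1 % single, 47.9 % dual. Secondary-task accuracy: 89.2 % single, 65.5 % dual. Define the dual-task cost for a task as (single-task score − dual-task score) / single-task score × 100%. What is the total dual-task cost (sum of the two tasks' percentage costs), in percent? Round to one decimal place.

70.3

Primary cost = (85.1 − 47.9) / 85.1 × 100% = 43.7133%.
Secondary cost = (89.2 − 65.5) / 89.2 × 100% = 26.5695%.
Total = 43.7133% + 26.5695% = 70.2828% ≈ 70.3%.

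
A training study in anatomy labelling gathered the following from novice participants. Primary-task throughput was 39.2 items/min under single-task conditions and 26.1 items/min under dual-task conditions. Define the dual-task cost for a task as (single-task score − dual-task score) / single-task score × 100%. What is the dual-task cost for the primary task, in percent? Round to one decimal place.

33.4

Cost = (39.2 − 26.1) / 39.2 × 100%
     = 13.1000 / 39.2 × 100% = 33.4184%.
≈ 33.4%.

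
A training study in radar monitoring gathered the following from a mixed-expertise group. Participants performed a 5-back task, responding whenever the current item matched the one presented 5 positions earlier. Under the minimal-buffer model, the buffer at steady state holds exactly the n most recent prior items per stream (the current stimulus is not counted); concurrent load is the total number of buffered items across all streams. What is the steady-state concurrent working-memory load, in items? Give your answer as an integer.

5

The buffer holds the 5 most recent prior items.
Steady-state concurrent load = 5 items.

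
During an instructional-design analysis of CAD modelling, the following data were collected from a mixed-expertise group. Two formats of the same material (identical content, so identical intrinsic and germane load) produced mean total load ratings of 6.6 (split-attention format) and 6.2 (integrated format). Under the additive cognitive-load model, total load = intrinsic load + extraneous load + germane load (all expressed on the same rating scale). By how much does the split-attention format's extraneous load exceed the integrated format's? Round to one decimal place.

0.4

Intrinsic and germane load are equal across formats, so the difference in total load equals the difference in extraneous load.
Extraneous-load difference = 6.6 − 6.2 = 0.4.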